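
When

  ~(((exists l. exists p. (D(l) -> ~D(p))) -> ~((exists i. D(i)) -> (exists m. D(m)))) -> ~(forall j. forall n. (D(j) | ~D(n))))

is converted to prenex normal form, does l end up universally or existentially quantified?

universal

Eliminate → and ↔ using ¬ and ∨.
  ~(~(~(exists l. exists p. (~D(l) | ~D(p))) | ~(~(exists i. D(i)) | (exists m. D(m)))) | ~(forall j. forall n. (D(j) | ~D(n))))
Push ¬ through the quantifiers and connectives to reach negation normal form:
  ((forall l. forall p. (D(l) & D(p))) | (exists i. D(i)) & (forall m. ~D(m))) & (forall j. forall n. (D(j) | ~D(n)))
Pull the quantifiers to the front (each side's bound variable is not free in the other side):
  forall l. forall p. exists i. forall m. forall j. forall n. ((D(l) & D(p) | D(i) & ~D(m)) & (D(j) | ~D(n)))
The quantifier exists l sits under an odd number of negations (counting the antecedent side of each →), so it flips to forall l.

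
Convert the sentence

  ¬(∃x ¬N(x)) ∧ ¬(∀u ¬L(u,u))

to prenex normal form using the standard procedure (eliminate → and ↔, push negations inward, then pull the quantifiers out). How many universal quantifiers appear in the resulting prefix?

1

Push ¬ through the quantifiers and connectives to reach negation normal form:
  (∀x N(x)) ∧ (∃u L(u,u))
Finally move all quantifiers to the prefix:
  ∀x ∃u (N(x) ∧ L(u,u))
The prefix is ∀x ∃u: 1 universal, 1 existential.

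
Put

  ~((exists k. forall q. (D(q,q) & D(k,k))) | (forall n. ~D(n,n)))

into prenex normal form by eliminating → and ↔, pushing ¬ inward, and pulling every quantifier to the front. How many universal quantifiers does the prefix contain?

Drive negations inward (¬∀x A ≡ ∃x ¬A, ¬∃x A ≡ ∀x ¬A, De Morgan for ∧/∨):
  (forall k. exists q. (~D(q,q) | ~D(k,k))) & (exists n. D(n,n))
All bound variables are already distinct, so no renaming is needed.
Pull the quantifiers to the front (each side's bound variable is not free in the other side):
  forall k. exists q. exists n. ((~D(q,q) | ~D(k,k)) & D(n,n))
The prefix is forall k exists q exists n: 1 universal, 2 existential.

1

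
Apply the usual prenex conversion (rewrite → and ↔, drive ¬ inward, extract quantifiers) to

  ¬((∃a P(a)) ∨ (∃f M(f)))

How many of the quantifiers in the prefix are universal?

2

Push ¬ through the quantifiers and connectives to reach negation normal form:
  (∀a ¬P(a)) ∧ (∀f ¬M(f))
All bound variables are already distinct, so no renaming is needed.
Finally move all quantifiers to the prefix:
  ∀a ∀f (¬P(a) ∧ ¬M(f))
The prefix is ∀a ∀f: 2 universal, 0 existential.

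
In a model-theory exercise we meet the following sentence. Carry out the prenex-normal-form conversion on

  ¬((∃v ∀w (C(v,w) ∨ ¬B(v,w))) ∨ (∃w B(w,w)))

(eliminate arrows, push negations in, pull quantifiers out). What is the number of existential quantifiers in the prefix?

Push ¬ through the quantifiers and connectives to reach negation normal form:
  (∀v ∃w (¬C(v,w) ∧ B(v,w))) ∧ (∀w ¬B(w,w))
Rename bound variables to avoid capture: w↦s.
  (∀v ∃w (¬C(v,w) ∧ B(v,w))) ∧ (∀s ¬B(s,s))
Extract every quantifier outward, since the variables are now distinct and don't occur free across branches:
  ∀v ∃w ∀s (¬C(v,w) ∧ B(v,w) ∧ ¬B(s,s))
The prefix is ∀v ∃w ∀s: 2 universal, 1 existential.

1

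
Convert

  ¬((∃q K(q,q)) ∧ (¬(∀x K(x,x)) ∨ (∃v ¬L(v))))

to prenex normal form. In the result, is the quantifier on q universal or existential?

universal

Move each ¬ inward, flipping quantifiers it crosses:
  (∀q ¬K(q,q)) ∨ (∀x K(x,x)) ∧ (∀v L(v))
Finally move all quantifiers to the prefix:
  ∀q ∀x ∀v (¬K(q,q) ∨ K(x,x) ∧ L(v))
The quantifier ∃q sits under an odd number of negations, so it flips to ∀q.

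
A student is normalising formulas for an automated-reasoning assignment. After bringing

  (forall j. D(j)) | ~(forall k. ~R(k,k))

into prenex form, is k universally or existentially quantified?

Drive negations inward (¬∀x A ≡ ∃x ¬A, ¬∃x A ≡ ∀x ¬A, De Morgan for ∧/∨):
  (forall j. D(j)) | (exists k. R(k,k))
All bound variables are already distinct, so no renaming is needed.
Pull the quantifiers to the front (each side's bound variable is not free in the other side):
  forall j. exists k. (D(j) | R(k,k))
The quantifier forall k sits under an odd number of negations, so it flips to exists k.

existential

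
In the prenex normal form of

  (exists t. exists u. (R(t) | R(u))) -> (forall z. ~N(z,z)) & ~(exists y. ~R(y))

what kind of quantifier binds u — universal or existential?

Rewrite implications/biconditionals: A → B as ¬A ∨ B.
  ~(exists t. exists u. (R(t) | R(u))) | (forall z. ~N(z,z)) & ~(exists y. ~R(y))
Drive negations inward (¬∀x A ≡ ∃x ¬A, ¬∃x A ≡ ∀x ¬A, De Morgan for ∧/∨):
  (forall t. forall u. (~R(t) & ~R(u))) | (forall z. ~N(z,z)) & (forall y. R(y))
All bound variables are already distinct, so no renaming is needed.
Finally move all quantifiers to the prefix:
  forall t. forall u. forall z. forall y. (~R(t) & ~R(u) | ~N(z,z) & R(y))
The quantifier exists u sits under an odd number of negations (counting the antecedent side of each →), so it flips to forall u.

universal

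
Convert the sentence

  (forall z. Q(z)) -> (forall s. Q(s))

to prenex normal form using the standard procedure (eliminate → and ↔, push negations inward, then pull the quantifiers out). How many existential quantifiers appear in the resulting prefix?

1

First replace A → B with ¬A ∨ B.
  ~(forall z. Q(z)) | (forall s. Q(s))
Move each ¬ inward, flipping quantifiers it crosses:
  (exists z. ~Q(z)) | (forall s. Q(s))
Pull the quantifiers to the front (each side's bound variable is not free in the other side):
  exists z. forall s. (~Q(z) | Q(s))
The prefix is exists z forall s: 1 universal, 1 existential.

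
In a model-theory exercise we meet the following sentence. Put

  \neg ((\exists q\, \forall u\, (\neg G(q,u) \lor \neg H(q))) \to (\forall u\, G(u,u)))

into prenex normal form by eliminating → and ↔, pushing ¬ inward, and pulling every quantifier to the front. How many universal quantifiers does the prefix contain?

First replace A → B with ¬A ∨ B.
  \neg (\neg (\exists q\, \forall u\, (\neg G(q,u) \lor \neg H(q))) \lor (\forall u\, G(u,u)))
Move each ¬ inward, flipping quantifiers it crosses:
  (\exists q\, \forall u\, (\neg G(q,u) \lor \neg H(q))) \land (\exists u\, \neg G(u,u))
Standardize variables apart so no two quantifiers bind the same name: u↦w1.
  (\exists q\, \forall u\, (\neg G(q,u) \lor \neg H(q))) \land (\exists w1\, \neg G(w1,w1))
Finally move all quantifiers to the prefix:
  \exists q\, \forall u\, \exists w1\, ((\neg G(q,u) \lor \neg H(q)) \land \neg G(w1,w1))
The prefix is \exists q \forall u \exists w1: 1 universal, 2 existential.

1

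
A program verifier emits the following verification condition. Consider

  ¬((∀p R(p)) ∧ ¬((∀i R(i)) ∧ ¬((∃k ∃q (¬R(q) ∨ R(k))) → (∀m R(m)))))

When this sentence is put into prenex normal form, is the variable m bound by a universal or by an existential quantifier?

Eliminate → and ↔ using ¬ and ∨.
  ¬((∀p R(p)) ∧ ¬((∀i R(i)) ∧ ¬(¬(∃k ∃q (¬R(q) ∨ R(k))) ∨ (∀m R(m)))))
Move each ¬ inward, flipping quantifiers it crosses:
  (∃p ¬R(p)) ∨ (∀i R(i)) ∧ (∃k ∃q (¬R(q) ∨ R(k))) ∧ (∃m ¬R(m))
All bound variables are already distinct, so no renaming is needed.
Pull the quantifiers to the front (each side's bound variable is not free in the other side):
  ∃p ∀i ∃k ∃q ∃m (¬R(p) ∨ R(i) ∧ (¬R(q) ∨ R(k)) ∧ ¬R(m))
The quantifier ∀m sits under an odd number of negations (counting the antecedent side of each →), so it flips to ∃m.

existential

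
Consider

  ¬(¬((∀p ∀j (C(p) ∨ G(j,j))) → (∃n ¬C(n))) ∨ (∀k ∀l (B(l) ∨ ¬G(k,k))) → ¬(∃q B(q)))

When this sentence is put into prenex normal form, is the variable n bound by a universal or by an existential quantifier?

Rewrite implications/biconditionals: A → B as ¬A ∨ B.
  ¬(¬(¬(¬(∀p ∀j (C(p) ∨ G(j,j))) ∨ (∃n ¬C(n))) ∨ (∀k ∀l (B(l) ∨ ¬G(k,k)))) ∨ ¬(∃q B(q)))
Move each ¬ inward, flipping quantifiers it crosses:
  ((∀p ∀j (C(p) ∨ G(j,j))) ∧ (∀n C(n)) ∨ (∀k ∀l (B(l) ∨ ¬G(k,k)))) ∧ (∃q B(q))
Pull the quantifiers to the front (each side's bound variable is not free in the other side):
  ∀p ∀j ∀n ∀k ∀l ∃q (((C(p) ∨ G(j,j)) ∧ C(n) ∨ B(l) ∨ ¬G(k,k)) ∧ B(q))
The quantifier ∃n sits under an odd number of negations (counting the antecedent side of each →), so it flips to ∀n.

universal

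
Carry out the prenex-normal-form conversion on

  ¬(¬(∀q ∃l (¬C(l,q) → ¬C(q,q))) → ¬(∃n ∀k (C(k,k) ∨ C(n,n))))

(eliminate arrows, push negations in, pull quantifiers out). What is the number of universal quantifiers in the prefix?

2

First replace A → B with ¬A ∨ B.
  ¬(¬¬(∀q ∃l (¬¬C(l,q) ∨ ¬C(q,q))) ∨ ¬(∃n ∀k (C(k,k) ∨ C(n,n))))
Drive negations inward (¬∀x A ≡ ∃x ¬A, ¬∃x A ≡ ∀x ¬A, De Morgan for ∧/∨):
  (∃q ∀l (¬C(l,q) ∧ C(q,q))) ∧ (∃n ∀k (C(k,k) ∨ C(n,n)))
Extract every quantifier outward, since the variables are now distinct and don't occur free across branches:
  ∃q ∀l ∃n ∀k (¬C(l,q) ∧ C(q,q) ∧ (C(k,k) ∨ C(n,n)))
The prefix is ∃q ∀l ∃n ∀k: 2 universal, 2 existential.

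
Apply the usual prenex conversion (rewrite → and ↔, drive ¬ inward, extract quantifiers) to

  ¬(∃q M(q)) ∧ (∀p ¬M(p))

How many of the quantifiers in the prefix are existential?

0

Push ¬ through the quantifiers and connectives to reach negation normal form:
  (∀q ¬M(q)) ∧ (∀p ¬M(p))
Finally move all quantifiers to the prefix:
  ∀q ∀p (¬M(q) ∧ ¬M(p))
The prefix is ∀q ∀p: 2 universal, 0 existential.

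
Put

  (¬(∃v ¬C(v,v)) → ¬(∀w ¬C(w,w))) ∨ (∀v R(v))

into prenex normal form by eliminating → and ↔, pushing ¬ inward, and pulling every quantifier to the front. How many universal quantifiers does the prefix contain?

1

First replace A → B with ¬A ∨ B.
  ¬¬(∃v ¬C(v,v)) ∨ ¬(∀w ¬C(w,w)) ∨ (∀v R(v))
Move each ¬ inward, flipping quantifiers it crosses:
  (∃v ¬C(v,v)) ∨ (∃w C(w,w)) ∨ (∀v R(v))
Standardize variables apart so no two quantifiers bind the same name: v↦r.
  (∃v ¬C(v,v)) ∨ (∃w C(w,w)) ∨ (∀r R(r))
Pull the quantifiers to the front (each side's bound variable is not free in the other side):
  ∃v ∃w ∀r (¬C(v,v) ∨ C(w,w) ∨ R(r))
The prefix is ∃v ∃w ∀r: 1 universal, 2 existential.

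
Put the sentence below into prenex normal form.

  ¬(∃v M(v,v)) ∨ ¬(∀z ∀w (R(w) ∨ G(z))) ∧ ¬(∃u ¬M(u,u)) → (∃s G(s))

∃v ∀z ∀w ∃u ∃s (M(v,v) ∧ (R(w) ∨ G(z) ∨ ¬M(u,u)) ∨ G(s))

Eliminate → and ↔ using ¬ and ∨.
  ¬(¬(∃v M(v,v)) ∨ ¬(∀z ∀w (R(w) ∨ G(z))) ∧ ¬(∃u ¬M(u,u))) ∨ (∃s G(s))
Move each ¬ inward, flipping quantifiers it crosses:
  (∃v M(v,v)) ∧ ((∀z ∀w (R(w) ∨ G(z))) ∨ (∃u ¬M(u,u))) ∨ (∃s G(s))
All bound variables are already distinct, so no renaming is needed.
Extract every quantifier outward, since the variables are now distinct and don't occur free across branches:
  ∃v ∀z ∀w ∃u ∃s (M(v,v) ∧ (R(w) ∨ G(z) ∨ ¬M(u,u)) ∨ G(s))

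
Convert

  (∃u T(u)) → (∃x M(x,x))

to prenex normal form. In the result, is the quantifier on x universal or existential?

existential

Eliminate → and ↔ using ¬ and ∨.
  ¬(∃u T(u)) ∨ (∃x M(x,x))
Move each ¬ inward, flipping quantifiers it crosses:
  (∀u ¬T(u)) ∨ (∃x M(x,x))
All bound variables are already distinct, so no renaming is needed.
Finally move all quantifiers to the prefix:
  ∀u ∃x (¬T(u) ∨ M(x,x))
The quantifier ∃x sits under an even number of negations (counting the antecedent side of each →), so it remains existential.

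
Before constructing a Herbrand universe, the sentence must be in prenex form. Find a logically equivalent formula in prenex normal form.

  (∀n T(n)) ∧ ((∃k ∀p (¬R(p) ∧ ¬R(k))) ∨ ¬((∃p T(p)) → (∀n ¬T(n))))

∀n ∃k ∀p ∃y ∃a (T(n) ∧ (¬R(p) ∧ ¬R(k) ∨ T(y) ∧ T(a)))

Eliminate → and ↔ using ¬ and ∨.
  (∀n T(n)) ∧ ((∃k ∀p (¬R(p) ∧ ¬R(k))) ∨ ¬(¬(∃p T(p)) ∨ (∀n ¬T(n))))
Move each ¬ inward, flipping quantifiers it crosses:
  (∀n T(n)) ∧ ((∃k ∀p (¬R(p) ∧ ¬R(k))) ∨ (∃p T(p)) ∧ (∃n T(n)))
Give each quantifier a distinct variable: p↦y, n↦a.
  (∀n T(n)) ∧ ((∃k ∀p (¬R(p) ∧ ¬R(k))) ∨ (∃y T(y)) ∧ (∃a T(a)))
Pull the quantifiers to the front (each side's bound variable is not free in the other side):
  ∀n ∃k ∀p ∃y ∃a (T(n) ∧ (¬R(p) ∧ ¬R(k) ∨ T(y) ∧ T(a)))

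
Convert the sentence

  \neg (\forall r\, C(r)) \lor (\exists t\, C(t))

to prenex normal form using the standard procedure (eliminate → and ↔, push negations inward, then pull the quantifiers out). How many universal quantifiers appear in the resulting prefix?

0

Move each ¬ inward, flipping quantifiers it crosses:
  (\exists r\, \neg C(r)) \lor (\exists t\, C(t))
All bound variables are already distinct, so no renaming is needed.
Pull the quantifiers to the front (each side's bound variable is not free in the other side):
  \exists r\, \exists t\, (\neg C(r) \lor C(t))
The prefix is \exists r \exists t: 0 universal, 2 existential.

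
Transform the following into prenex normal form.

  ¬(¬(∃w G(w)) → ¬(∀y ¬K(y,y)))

Eliminate → and ↔ using ¬ and ∨.
  ¬(¬¬(∃w G(w)) ∨ ¬(∀y ¬K(y,y)))
Drive negations inward (¬∀x A ≡ ∃x ¬A, ¬∃x A ≡ ∀x ¬A, De Morgan for ∧/∨):
  (∀w ¬G(w)) ∧ (∀y ¬K(y,y))
Pull the quantifiers to the front (each side's bound variable is not free in the other side):
  ∀w ∀y (¬G(w) ∧ ¬K(y,y))

∀w ∀y (¬G(w) ∧ ¬K(y,y))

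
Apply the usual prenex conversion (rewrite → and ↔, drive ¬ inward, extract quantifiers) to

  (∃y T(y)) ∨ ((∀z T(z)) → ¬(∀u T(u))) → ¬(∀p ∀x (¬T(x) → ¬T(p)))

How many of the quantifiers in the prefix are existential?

2

Rewrite implications/biconditionals: A → B as ¬A ∨ B.
  ¬((∃y T(y)) ∨ ¬(∀z T(z)) ∨ ¬(∀u T(u))) ∨ ¬(∀p ∀x (¬¬T(x) ∨ ¬T(p)))
Drive negations inward (¬∀x A ≡ ∃x ¬A, ¬∃x A ≡ ∀x ¬A, De Morgan for ∧/∨):
  (∀y ¬T(y)) ∧ (∀z T(z)) ∧ (∀u T(u)) ∨ (∃p ∃x (¬T(x) ∧ T(p)))
All bound variables are already distinct, so no renaming is needed.
Finally move all quantifiers to the prefix:
  ∀y ∀z ∀u ∃p ∃x (¬T(y) ∧ T(z) ∧ T(u) ∨ ¬T(x) ∧ T(p))
The prefix is ∀y ∀z ∀u ∃p ∃x: 3 universal, 2 existential.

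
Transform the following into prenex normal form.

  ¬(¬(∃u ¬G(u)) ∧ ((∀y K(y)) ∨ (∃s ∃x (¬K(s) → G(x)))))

Rewrite implications/biconditionals: A → B as ¬A ∨ B.
  ¬(¬(∃u ¬G(u)) ∧ ((∀y K(y)) ∨ (∃s ∃x (¬¬K(s) ∨ G(x)))))
Push ¬ through the quantifiers and connectives to reach negation normal form:
  (∃u ¬G(u)) ∨ (∃y ¬K(y)) ∧ (∀s ∀x (¬K(s) ∧ ¬G(x)))
All bound variables are already distinct, so no renaming is needed.
Pull the quantifiers to the front (each side's bound variable is not free in the other side):
  ∃u ∃y ∀s ∀x (¬G(u) ∨ ¬K(y) ∧ ¬K(s) ∧ ¬G(x))

∃u ∃y ∀s ∀x (¬G(u) ∨ ¬K(y) ∧ ¬K(s) ∧ ¬G(x))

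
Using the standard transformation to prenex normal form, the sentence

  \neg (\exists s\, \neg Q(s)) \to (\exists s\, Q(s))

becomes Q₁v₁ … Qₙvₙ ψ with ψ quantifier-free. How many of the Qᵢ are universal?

0

First replace A → B with ¬A ∨ B.
  \neg \neg (\exists s\, \neg Q(s)) \lor (\exists s\, Q(s))
Move each ¬ inward, flipping quantifiers it crosses:
  (\exists s\, \neg Q(s)) \lor (\exists s\, Q(s))
Rename bound variables to avoid capture: s↦p.
  (\exists s\, \neg Q(s)) \lor (\exists p\, Q(p))
Extract every quantifier outward, since the variables are now distinct and don't occur free across branches:
  \exists s\, \exists p\, (\neg Q(s) \lor Q(p))
The prefix is \exists s \exists p: 0 universal, 2 existential.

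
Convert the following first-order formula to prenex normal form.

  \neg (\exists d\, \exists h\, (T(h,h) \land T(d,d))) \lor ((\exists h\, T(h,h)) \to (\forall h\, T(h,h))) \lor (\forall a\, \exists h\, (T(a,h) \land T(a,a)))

Rewrite implications/biconditionals: A → B as ¬A ∨ B.
  \neg (\exists d\, \exists h\, (T(h,h) \land T(d,d))) \lor \neg (\exists h\, T(h,h)) \lor (\forall h\, T(h,h)) \lor (\forall a\, \exists h\, (T(a,h) \land T(a,a)))
Drive negations inward (¬∀x A ≡ ∃x ¬A, ¬∃x A ≡ ∀x ¬A, De Morgan for ∧/∨):
  (\forall d\, \forall h\, (\neg T(h,h) \lor \neg T(d,d))) \lor (\forall h\, \neg T(h,h)) \lor (\forall h\, T(h,h)) \lor (\forall a\, \exists h\, (T(a,h) \land T(a,a)))
Rename bound variables to avoid capture: h↦z1, h↦b, h↦q.
  (\forall d\, \forall h\, (\neg T(h,h) \lor \neg T(d,d))) \lor (\forall z1\, \neg T(z1,z1)) \lor (\forall b\, T(b,b)) \lor (\forall a\, \exists q\, (T(a,q) \land T(a,a)))
Pull the quantifiers to the front (each side's bound variable is not free in the other side):
  \forall d\, \forall h\, \forall z1\, \forall b\, \forall a\, \exists q\, (\neg T(h,h) \lor \neg T(d,d) \lor \neg T(z1,z1) \lor T(b,b) \lor T(a,q) \land T(a,a))

\forall d\, \forall h\, \forall z1\, \forall b\, \forall a\, \exists q\, (\neg T(h,h) \lor \neg T(d,d) \lor \neg T(z1,z1) \lor T(b,b) \lor T(a,q) \land T(a,a))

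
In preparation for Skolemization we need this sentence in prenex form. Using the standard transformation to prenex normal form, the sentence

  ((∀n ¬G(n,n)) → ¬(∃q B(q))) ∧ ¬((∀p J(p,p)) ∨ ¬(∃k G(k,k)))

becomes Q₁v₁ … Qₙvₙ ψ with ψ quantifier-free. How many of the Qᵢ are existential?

Rewrite implications/biconditionals: A → B as ¬A ∨ B.
  (¬(∀n ¬G(n,n)) ∨ ¬(∃q B(q))) ∧ ¬((∀p J(p,p)) ∨ ¬(∃k G(k,k)))
Move each ¬ inward, flipping quantifiers it crosses:
  ((∃n G(n,n)) ∨ (∀q ¬B(q))) ∧ (∃p ¬J(p,p)) ∧ (∃k G(k,k))
Extract every quantifier outward, since the variables are now distinct and don't occur free across branches:
  ∃n ∀q ∃p ∃k ((G(n,n) ∨ ¬B(q)) ∧ ¬J(p,p) ∧ G(k,k))
The prefix is ∃n ∀q ∃p ∃k: 1 universal, 3 existential.

3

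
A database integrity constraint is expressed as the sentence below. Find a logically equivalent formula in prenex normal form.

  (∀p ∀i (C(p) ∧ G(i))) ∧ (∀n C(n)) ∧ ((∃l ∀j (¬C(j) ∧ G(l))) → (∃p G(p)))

First replace A → B with ¬A ∨ B.
  (∀p ∀i (C(p) ∧ G(i))) ∧ (∀n C(n)) ∧ (¬(∃l ∀j (¬C(j) ∧ G(l))) ∨ (∃p G(p)))
Move each ¬ inward, flipping quantifiers it crosses:
  (∀p ∀i (C(p) ∧ G(i))) ∧ (∀n C(n)) ∧ ((∀l ∃j (C(j) ∨ ¬G(l))) ∨ (∃p G(p)))
Rename bound variables to avoid capture: p↦x.
  (∀p ∀i (C(p) ∧ G(i))) ∧ (∀n C(n)) ∧ ((∀l ∃j (C(j) ∨ ¬G(l))) ∨ (∃x G(x)))
Finally move all quantifiers to the prefix:
  ∀p ∀i ∀n ∀l ∃j ∃x (C(p) ∧ G(i) ∧ C(n) ∧ (C(j) ∨ ¬G(l) ∨ G(x)))

∀p ∀i ∀n ∀l ∃j ∃x (C(p) ∧ G(i) ∧ C(n) ∧ (C(j) ∨ ¬G(l) ∨ G(x)))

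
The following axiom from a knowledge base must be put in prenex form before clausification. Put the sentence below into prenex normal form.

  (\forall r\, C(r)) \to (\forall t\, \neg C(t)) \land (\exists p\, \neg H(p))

\exists r\, \forall t\, \exists p\, (\neg C(r) \lor \neg C(t) \land \neg H(p))

Eliminate → and ↔ using ¬ and ∨.
  \neg (\forall r\, C(r)) \lor (\forall t\, \neg C(t)) \land (\exists p\, \neg H(p))
Drive negations inward (¬∀x A ≡ ∃x ¬A, ¬∃x A ≡ ∀x ¬A, De Morgan for ∧/∨):
  (\exists r\, \neg C(r)) \lor (\forall t\, \neg C(t)) \land (\exists p\, \neg H(p))
All bound variables are already distinct, so no renaming is needed.
Extract every quantifier outward, since the variables are now distinct and don't occur free across branches:
  \exists r\, \forall t\, \exists p\, (\neg C(r) \lor \neg C(t) \land \neg H(p))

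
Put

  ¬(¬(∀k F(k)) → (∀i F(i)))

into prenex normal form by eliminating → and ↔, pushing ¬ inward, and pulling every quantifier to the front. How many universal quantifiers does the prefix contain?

First replace A → B with ¬A ∨ B.
  ¬(¬¬(∀k F(k)) ∨ (∀i F(i)))
Push ¬ through the quantifiers and connectives to reach negation normal form:
  (∃k ¬F(k)) ∧ (∃i ¬F(i))
All bound variables are already distinct, so no renaming is needed.
Finally move all quantifiers to the prefix:
  ∃k ∃i (¬F(k) ∧ ¬F(i))
The prefix is ∃k ∃i: 0 universal, 2 existential.

0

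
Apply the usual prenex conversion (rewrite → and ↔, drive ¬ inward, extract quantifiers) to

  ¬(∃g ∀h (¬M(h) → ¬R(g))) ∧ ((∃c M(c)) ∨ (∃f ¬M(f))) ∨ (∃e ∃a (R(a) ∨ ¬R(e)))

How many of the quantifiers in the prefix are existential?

5

Rewrite implications/biconditionals: A → B as ¬A ∨ B.
  ¬(∃g ∀h (¬¬M(h) ∨ ¬R(g))) ∧ ((∃c M(c)) ∨ (∃f ¬M(f))) ∨ (∃e ∃a (R(a) ∨ ¬R(e)))
Push ¬ through the quantifiers and connectives to reach negation normal form:
  (∀g ∃h (¬M(h) ∧ R(g))) ∧ ((∃c M(c)) ∨ (∃f ¬M(f))) ∨ (∃e ∃a (R(a) ∨ ¬R(e)))
All bound variables are already distinct, so no renaming is needed.
Extract every quantifier outward, since the variables are now distinct and don't occur free across branches:
  ∀g ∃h ∃c ∃f ∃e ∃a (¬M(h) ∧ R(g) ∧ (M(c) ∨ ¬M(f)) ∨ R(a) ∨ ¬R(e))
The prefix is ∀g ∃h ∃c ∃f ∃e ∃a: 1 universal, 5 existential.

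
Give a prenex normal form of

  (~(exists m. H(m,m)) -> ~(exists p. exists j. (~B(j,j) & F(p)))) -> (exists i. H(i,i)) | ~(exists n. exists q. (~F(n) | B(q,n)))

Rewrite implications/biconditionals: A → B as ¬A ∨ B.
  ~(~~(exists m. H(m,m)) | ~(exists p. exists j. (~B(j,j) & F(p)))) | (exists i. H(i,i)) | ~(exists n. exists q. (~F(n) | B(q,n)))
Push ¬ through the quantifiers and connectives to reach negation normal form:
  (forall m. ~H(m,m)) & (exists p. exists j. (~B(j,j) & F(p))) | (exists i. H(i,i)) | (forall n. forall q. (F(n) & ~B(q,n)))
All bound variables are already distinct, so no renaming is needed.
Pull the quantifiers to the front (each side's bound variable is not free in the other side):
  forall m. exists p. exists j. exists i. forall n. forall q. (~H(m,m) & ~B(j,j) & F(p) | H(i,i) | F(n) & ~B(q,n))

forall m. exists p. exists j. exists i. forall n. forall q. (~H(m,m) & ~B(j,j) & F(p) | H(i,i) | F(n) & ~B(q,n))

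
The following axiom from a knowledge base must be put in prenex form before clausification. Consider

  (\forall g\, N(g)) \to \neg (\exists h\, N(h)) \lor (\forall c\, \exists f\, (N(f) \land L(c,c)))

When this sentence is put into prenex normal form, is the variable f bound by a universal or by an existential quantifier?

existential

First replace A → B with ¬A ∨ B.
  \neg (\forall g\, N(g)) \lor \neg (\exists h\, N(h)) \lor (\forall c\, \exists f\, (N(f) \land L(c,c)))
Drive negations inward (¬∀x A ≡ ∃x ¬A, ¬∃x A ≡ ∀x ¬A, De Morgan for ∧/∨):
  (\exists g\, \neg N(g)) \lor (\forall h\, \neg N(h)) \lor (\forall c\, \exists f\, (N(f) \land L(c,c)))
All bound variables are already distinct, so no renaming is needed.
Finally move all quantifiers to the prefix:
  \exists g\, \forall h\, \forall c\, \exists f\, (\neg N(g) \lor \neg N(h) \lor N(f) \land L(c,c))
The quantifier \exists f sits under an even number of negations (counting the antecedent side of each →), so it remains existential.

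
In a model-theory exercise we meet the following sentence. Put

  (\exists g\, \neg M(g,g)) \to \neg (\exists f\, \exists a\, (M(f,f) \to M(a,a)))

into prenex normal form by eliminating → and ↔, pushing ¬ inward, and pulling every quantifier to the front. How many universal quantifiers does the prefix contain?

First replace A → B with ¬A ∨ B.
  \neg (\exists g\, \neg M(g,g)) \lor \neg (\exists f\, \exists a\, (\neg M(f,f) \lor M(a,a)))
Move each ¬ inward, flipping quantifiers it crosses:
  (\forall g\, M(g,g)) \lor (\forall f\, \forall a\, (M(f,f) \land \neg M(a,a)))
Pull the quantifiers to the front (each side's bound variable is not free in the other side):
  \forall g\, \forall f\, \forall a\, (M(g,g) \lor M(f,f) \land \neg M(a,a))
The prefix is \forall g \forall f \forall a: 3 universal, 0 existential.

3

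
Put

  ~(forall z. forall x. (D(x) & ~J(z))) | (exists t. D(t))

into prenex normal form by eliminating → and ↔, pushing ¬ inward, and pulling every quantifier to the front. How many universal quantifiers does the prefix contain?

0

Push ¬ through the quantifiers and connectives to reach negation normal form:
  (exists z. exists x. (~D(x) | J(z))) | (exists t. D(t))
All bound variables are already distinct, so no renaming is needed.
Finally move all quantifiers to the prefix:
  exists z. exists x. exists t. (~D(x) | J(z) | D(t))
The prefix is exists z exists x exists t: 0 universal, 3 existential.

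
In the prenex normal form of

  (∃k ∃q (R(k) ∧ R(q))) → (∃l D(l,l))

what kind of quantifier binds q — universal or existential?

universal

Eliminate → and ↔ using ¬ and ∨.
  ¬(∃k ∃q (R(k) ∧ R(q))) ∨ (∃l D(l,l))
Drive negations inward (¬∀x A ≡ ∃x ¬A, ¬∃x A ≡ ∀x ¬A, De Morgan for ∧/∨):
  (∀k ∀q (¬R(k) ∨ ¬R(q))) ∨ (∃l D(l,l))
Extract every quantifier outward, since the variables are now distinct and don't occur free across branches:
  ∀k ∀q ∃l (¬R(k) ∨ ¬R(q) ∨ D(l,l))
The quantifier ∃q sits under an odd number of negations (counting the antecedent side of each →), so it flips to ∀q.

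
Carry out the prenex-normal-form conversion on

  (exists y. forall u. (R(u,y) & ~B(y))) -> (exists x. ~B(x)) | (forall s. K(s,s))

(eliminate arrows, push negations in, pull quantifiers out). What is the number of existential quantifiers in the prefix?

2

Eliminate → and ↔ using ¬ and ∨.
  ~(exists y. forall u. (R(u,y) & ~B(y))) | (exists x. ~B(x)) | (forall s. K(s,s))
Push ¬ through the quantifiers and connectives to reach negation normal form:
  (forall y. exists u. (~R(u,y) | B(y))) | (exists x. ~B(x)) | (forall s. K(s,s))
Extract every quantifier outward, since the variables are now distinct and don't occur free across branches:
  forall y. exists u. exists x. forall s. (~R(u,y) | B(y) | ~B(x) | K(s,s))
The prefix is forall y exists u exists x forall s: 2 universal, 2 existential.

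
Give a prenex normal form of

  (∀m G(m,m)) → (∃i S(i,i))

Eliminate → and ↔ using ¬ and ∨.
  ¬(∀m G(m,m)) ∨ (∃i S(i,i))
Drive negations inward (¬∀x A ≡ ∃x ¬A, ¬∃x A ≡ ∀x ¬A, De Morgan for ∧/∨):
  (∃m ¬G(m,m)) ∨ (∃i S(i,i))
All bound variables are already distinct, so no renaming is needed.
Finally move all quantifiers to the prefix:
  ∃m ∃i (¬G(m,m) ∨ S(i,i))

∃m ∃i (¬G(m,m) ∨ S(i,i))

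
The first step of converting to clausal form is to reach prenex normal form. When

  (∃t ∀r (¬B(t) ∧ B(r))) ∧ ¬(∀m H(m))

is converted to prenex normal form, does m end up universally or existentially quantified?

existential

Move each ¬ inward, flipping quantifiers it crosses:
  (∃t ∀r (¬B(t) ∧ B(r))) ∧ (∃m ¬H(m))
All bound variables are already distinct, so no renaming is needed.
Extract every quantifier outward, since the variables are now distinct and don't occur free across branches:
  ∃t ∀r ∃m (¬B(t) ∧ B(r) ∧ ¬H(m))
The quantifier ∀m sits under an odd number of negations, so it flips to ∃m.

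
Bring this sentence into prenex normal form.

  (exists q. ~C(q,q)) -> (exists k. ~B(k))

First replace A → B with ¬A ∨ B.
  ~(exists q. ~C(q,q)) | (exists k. ~B(k))
Drive negations inward (¬∀x A ≡ ∃x ¬A, ¬∃x A ≡ ∀x ¬A, De Morgan for ∧/∨):
  (forall q. C(q,q)) | (exists k. ~B(k))
Pull the quantifiers to the front (each side's bound variable is not free in the other side):
  forall q. exists k. (C(q,q) | ~B(k))

forall q. exists k. (C(q,q) | ~B(k))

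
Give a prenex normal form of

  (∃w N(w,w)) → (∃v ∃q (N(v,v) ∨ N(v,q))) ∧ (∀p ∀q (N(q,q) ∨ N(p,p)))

∀w ∃v ∃q ∀p ∀r (¬N(w,w) ∨ (N(v,v) ∨ N(v,q)) ∧ (N(r,r) ∨ N(p,p)))

First replace A → B with ¬A ∨ B.
  ¬(∃w N(w,w)) ∨ (∃v ∃q (N(v,v) ∨ N(v,q))) ∧ (∀p ∀q (N(q,q) ∨ N(p,p)))
Push ¬ through the quantifiers and connectives to reach negation normal form:
  (∀w ¬N(w,w)) ∨ (∃v ∃q (N(v,v) ∨ N(v,q))) ∧ (∀p ∀q (N(q,q) ∨ N(p,p)))
Standardize variables apart so no two quantifiers bind the same name: q↦r.
  (∀w ¬N(w,w)) ∨ (∃v ∃q (N(v,v) ∨ N(v,q))) ∧ (∀p ∀r (N(r,r) ∨ N(p,p)))
Pull the quantifiers to the front (each side's bound variable is not free in the other side):
  ∀w ∃v ∃q ∀p ∀r (¬N(w,w) ∨ (N(v,v) ∨ N(v,q)) ∧ (N(r,r) ∨ N(p,p)))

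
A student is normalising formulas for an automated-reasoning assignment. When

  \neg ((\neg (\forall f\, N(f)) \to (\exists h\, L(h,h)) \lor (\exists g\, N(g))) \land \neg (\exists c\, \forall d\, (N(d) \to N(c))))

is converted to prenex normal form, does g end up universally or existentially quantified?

Rewrite implications/biconditionals: A → B as ¬A ∨ B.
  \neg ((\neg \neg (\forall f\, N(f)) \lor (\exists h\, L(h,h)) \lor (\exists g\, N(g))) \land \neg (\exists c\, \forall d\, (\neg N(d) \lor N(c))))
Push ¬ through the quantifiers and connectives to reach negation normal form:
  (\exists f\, \neg N(f)) \land (\forall h\, \neg L(h,h)) \land (\forall g\, \neg N(g)) \lor (\exists c\, \forall d\, (\neg N(d) \lor N(c)))
All bound variables are already distinct, so no renaming is needed.
Extract every quantifier outward, since the variables are now distinct and don't occur free across branches:
  \exists f\, \forall h\, \forall g\, \exists c\, \forall d\, (\neg N(f) \land \neg L(h,h) \land \neg N(g) \lor \neg N(d) \lor N(c))
The quantifier \exists g sits under an odd number of negations (counting the antecedent side of each →), so it flips to \forall g.

universal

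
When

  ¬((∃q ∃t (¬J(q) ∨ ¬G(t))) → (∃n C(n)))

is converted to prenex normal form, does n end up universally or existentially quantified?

universal

Rewrite implications/biconditionals: A → B as ¬A ∨ B.
  ¬(¬(∃q ∃t (¬J(q) ∨ ¬G(t))) ∨ (∃n C(n)))
Move each ¬ inward, flipping quantifiers it crosses:
  (∃q ∃t (¬J(q) ∨ ¬G(t))) ∧ (∀n ¬C(n))
All bound variables are already distinct, so no renaming is needed.
Pull the quantifiers to the front (each side's bound variable is not free in the other side):
  ∃q ∃t ∀n ((¬J(q) ∨ ¬G(t)) ∧ ¬C(n))
The quantifier ∃n sits under an odd number of negations (counting the antecedent side of each →), so it flips to ∀n.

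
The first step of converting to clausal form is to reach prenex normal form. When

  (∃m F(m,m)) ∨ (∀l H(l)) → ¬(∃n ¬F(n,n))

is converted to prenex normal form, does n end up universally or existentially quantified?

universal

First replace A → B with ¬A ∨ B.
  ¬((∃m F(m,m)) ∨ (∀l H(l))) ∨ ¬(∃n ¬F(n,n))
Drive negations inward (¬∀x A ≡ ∃x ¬A, ¬∃x A ≡ ∀x ¬A, De Morgan for ∧/∨):
  (∀m ¬F(m,m)) ∧ (∃l ¬H(l)) ∨ (∀n F(n,n))
Pull the quantifiers to the front (each side's bound variable is not free in the other side):
  ∀m ∃l ∀n (¬F(m,m) ∧ ¬H(l) ∨ F(n,n))
The quantifier ∃n sits under an odd number of negations (counting the antecedent side of each →), so it flips to ∀n.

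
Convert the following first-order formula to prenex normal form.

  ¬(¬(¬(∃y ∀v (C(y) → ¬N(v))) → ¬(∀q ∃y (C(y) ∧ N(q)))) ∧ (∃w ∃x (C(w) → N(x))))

Eliminate → and ↔ using ¬ and ∨.
  ¬(¬(¬¬(∃y ∀v (¬C(y) ∨ ¬N(v))) ∨ ¬(∀q ∃y (C(y) ∧ N(q)))) ∧ (∃w ∃x (¬C(w) ∨ N(x))))
Move each ¬ inward, flipping quantifiers it crosses:
  (∃y ∀v (¬C(y) ∨ ¬N(v))) ∨ (∃q ∀y (¬C(y) ∨ ¬N(q))) ∨ (∀w ∀x (C(w) ∧ ¬N(x)))
Give each quantifier a distinct variable: y↦z.
  (∃y ∀v (¬C(y) ∨ ¬N(v))) ∨ (∃q ∀z (¬C(z) ∨ ¬N(q))) ∨ (∀w ∀x (C(w) ∧ ¬N(x)))
Finally move all quantifiers to the prefix:
  ∃y ∀v ∃q ∀z ∀w ∀x (¬C(y) ∨ ¬N(v) ∨ ¬C(z) ∨ ¬N(q) ∨ C(w) ∧ ¬N(x))

∃y ∀v ∃q ∀z ∀w ∀x (¬C(y) ∨ ¬N(v) ∨ ¬C(z) ∨ ¬N(q) ∨ C(w) ∧ ¬N(x))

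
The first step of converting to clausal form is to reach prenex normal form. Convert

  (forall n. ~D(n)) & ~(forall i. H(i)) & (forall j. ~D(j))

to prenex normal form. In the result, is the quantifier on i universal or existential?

Drive negations inward (¬∀x A ≡ ∃x ¬A, ¬∃x A ≡ ∀x ¬A, De Morgan for ∧/∨):
  (forall n. ~D(n)) & (exists i. ~H(i)) & (forall j. ~D(j))
All bound variables are already distinct, so no renaming is needed.
Pull the quantifiers to the front (each side's bound variable is not free in the other side):
  forall n. exists i. forall j. (~D(n) & ~H(i) & ~D(j))
The quantifier forall i sits under an odd number of negations, so it flips to exists i.

existential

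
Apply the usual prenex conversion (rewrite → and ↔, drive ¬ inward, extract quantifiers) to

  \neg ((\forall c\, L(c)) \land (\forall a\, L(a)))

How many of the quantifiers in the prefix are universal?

Move each ¬ inward, flipping quantifiers it crosses:
  (\exists c\, \neg L(c)) \lor (\exists a\, \neg L(a))
All bound variables are already distinct, so no renaming is needed.
Extract every quantifier outward, since the variables are now distinct and don't occur free across branches:
  \exists c\, \exists a\, (\neg L(c) \lor \neg L(a))
The prefix is \exists c \exists a: 0 universal, 2 existential.

0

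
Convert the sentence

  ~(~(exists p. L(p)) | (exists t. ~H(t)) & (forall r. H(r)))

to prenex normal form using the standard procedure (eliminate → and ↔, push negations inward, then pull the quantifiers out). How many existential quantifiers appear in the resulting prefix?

Move each ¬ inward, flipping quantifiers it crosses:
  (exists p. L(p)) & ((forall t. H(t)) | (exists r. ~H(r)))
Pull the quantifiers to the front (each side's bound variable is not free in the other side):
  exists p. forall t. exists r. (L(p) & (H(t) | ~H(r)))
The prefix is exists p forall t exists r: 1 universal, 2 existential.

2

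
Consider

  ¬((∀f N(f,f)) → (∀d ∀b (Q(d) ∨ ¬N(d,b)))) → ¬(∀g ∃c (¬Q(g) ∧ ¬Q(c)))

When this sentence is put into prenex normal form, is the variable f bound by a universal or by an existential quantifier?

Rewrite implications/biconditionals: A → B as ¬A ∨ B.
  ¬¬(¬(∀f N(f,f)) ∨ (∀d ∀b (Q(d) ∨ ¬N(d,b)))) ∨ ¬(∀g ∃c (¬Q(g) ∧ ¬Q(c)))
Drive negations inward (¬∀x A ≡ ∃x ¬A, ¬∃x A ≡ ∀x ¬A, De Morgan for ∧/∨):
  (∃f ¬N(f,f)) ∨ (∀d ∀b (Q(d) ∨ ¬N(d,b))) ∨ (∃g ∀c (Q(g) ∨ Q(c)))
All bound variables are already distinct, so no renaming is needed.
Finally move all quantifiers to the prefix:
  ∃f ∀d ∀b ∃g ∀c (¬N(f,f) ∨ Q(d) ∨ ¬N(d,b) ∨ Q(g) ∨ Q(c))
The quantifier ∀f sits under an odd number of negations (counting the antecedent side of each →), so it flips to ∃f.

existential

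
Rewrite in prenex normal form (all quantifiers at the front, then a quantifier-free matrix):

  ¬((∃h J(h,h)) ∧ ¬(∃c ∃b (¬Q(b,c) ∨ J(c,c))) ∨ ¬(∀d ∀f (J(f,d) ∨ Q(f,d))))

∀h ∃c ∃b ∀d ∀f ((¬J(h,h) ∨ ¬Q(b,c) ∨ J(c,c)) ∧ (J(f,d) ∨ Q(f,d)))

Push ¬ through the quantifiers and connectives to reach negation normal form:
  ((∀h ¬J(h,h)) ∨ (∃c ∃b (¬Q(b,c) ∨ J(c,c)))) ∧ (∀d ∀f (J(f,d) ∨ Q(f,d)))
All bound variables are already distinct, so no renaming is needed.
Pull the quantifiers to the front (each side's bound variable is not free in the other side):
  ∀h ∃c ∃b ∀d ∀f ((¬J(h,h) ∨ ¬Q(b,c) ∨ J(c,c)) ∧ (J(f,d) ∨ Q(f,d)))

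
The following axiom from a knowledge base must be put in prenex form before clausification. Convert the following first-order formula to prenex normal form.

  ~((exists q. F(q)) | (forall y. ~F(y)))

Move each ¬ inward, flipping quantifiers it crosses:
  (forall q. ~F(q)) & (exists y. F(y))
Finally move all quantifiers to the prefix:
  forall q. exists y. (~F(q) & F(y))

forall q. exists y. (~F(q) & F(y))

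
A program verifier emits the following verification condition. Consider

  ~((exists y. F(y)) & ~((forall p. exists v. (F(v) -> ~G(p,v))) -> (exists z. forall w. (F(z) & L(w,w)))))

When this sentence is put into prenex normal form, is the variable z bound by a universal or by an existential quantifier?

Rewrite implications/biconditionals: A → B as ¬A ∨ B.
  ~((exists y. F(y)) & ~(~(forall p. exists v. (~F(v) | ~G(p,v))) | (exists z. forall w. (F(z) & L(w,w)))))
Push ¬ through the quantifiers and connectives to reach negation normal form:
  (forall y. ~F(y)) | (exists p. forall v. (F(v) & G(p,v))) | (exists z. forall w. (F(z) & L(w,w)))
All bound variables are already distinct, so no renaming is needed.
Finally move all quantifiers to the prefix:
  forall y. exists p. forall v. exists z. forall w. (~F(y) | F(v) & G(p,v) | F(z) & L(w,w))
The quantifier exists z sits under an even number of negations (counting the antecedent side of each →), so it remains existential.

existential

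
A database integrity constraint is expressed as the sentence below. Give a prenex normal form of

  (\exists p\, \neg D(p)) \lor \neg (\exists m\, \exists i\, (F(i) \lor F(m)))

\exists p\, \forall m\, \forall i\, (\neg D(p) \lor \neg F(i) \land \neg F(m))

Move each ¬ inward, flipping quantifiers it crosses:
  (\exists p\, \neg D(p)) \lor (\forall m\, \forall i\, (\neg F(i) \land \neg F(m)))
All bound variables are already distinct, so no renaming is needed.
Extract every quantifier outward, since the variables are now distinct and don't occur free across branches:
  \exists p\, \forall m\, \forall i\, (\neg D(p) \lor \neg F(i) \land \neg F(m))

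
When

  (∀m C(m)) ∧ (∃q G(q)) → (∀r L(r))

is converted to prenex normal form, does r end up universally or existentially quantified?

universal

Eliminate → and ↔ using ¬ and ∨.
  ¬((∀m C(m)) ∧ (∃q G(q))) ∨ (∀r L(r))
Drive negations inward (¬∀x A ≡ ∃x ¬A, ¬∃x A ≡ ∀x ¬A, De Morgan for ∧/∨):
  (∃m ¬C(m)) ∨ (∀q ¬G(q)) ∨ (∀r L(r))
Finally move all quantifiers to the prefix:
  ∃m ∀q ∀r (¬C(m) ∨ ¬G(q) ∨ L(r))
The quantifier ∀r sits under an even number of negations (counting the antecedent side of each →), so it remains universal.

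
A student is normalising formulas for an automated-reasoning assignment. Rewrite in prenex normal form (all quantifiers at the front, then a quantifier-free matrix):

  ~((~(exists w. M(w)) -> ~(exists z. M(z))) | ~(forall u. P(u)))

forall w. exists z. forall u. (~M(w) & M(z) & P(u))

Rewrite implications/biconditionals: A → B as ¬A ∨ B.
  ~(~~(exists w. M(w)) | ~(exists z. M(z)) | ~(forall u. P(u)))
Drive negations inward (¬∀x A ≡ ∃x ¬A, ¬∃x A ≡ ∀x ¬A, De Morgan for ∧/∨):
  (forall w. ~M(w)) & (exists z. M(z)) & (forall u. P(u))
All bound variables are already distinct, so no renaming is needed.
Extract every quantifier outward, since the variables are now distinct and don't occur free across branches:
  forall w. exists z. forall u. (~M(w) & M(z) & P(u))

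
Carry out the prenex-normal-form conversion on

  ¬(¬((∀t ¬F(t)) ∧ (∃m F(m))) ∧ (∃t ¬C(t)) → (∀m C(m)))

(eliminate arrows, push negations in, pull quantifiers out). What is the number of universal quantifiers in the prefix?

1

Eliminate → and ↔ using ¬ and ∨.
  ¬(¬(¬((∀t ¬F(t)) ∧ (∃m F(m))) ∧ (∃t ¬C(t))) ∨ (∀m C(m)))
Push ¬ through the quantifiers and connectives to reach negation normal form:
  ((∃t F(t)) ∨ (∀m ¬F(m))) ∧ (∃t ¬C(t)) ∧ (∃m ¬C(m))
Standardize variables apart so no two quantifiers bind the same name: t↦x1, m↦a.
  ((∃t F(t)) ∨ (∀m ¬F(m))) ∧ (∃x1 ¬C(x1)) ∧ (∃a ¬C(a))
Pull the quantifiers to the front (each side's bound variable is not free in the other side):
  ∃t ∀m ∃x1 ∃a ((F(t) ∨ ¬F(m)) ∧ ¬C(x1) ∧ ¬C(a))
The prefix is ∃t ∀m ∃x1 ∃a: 1 universal, 3 existential.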